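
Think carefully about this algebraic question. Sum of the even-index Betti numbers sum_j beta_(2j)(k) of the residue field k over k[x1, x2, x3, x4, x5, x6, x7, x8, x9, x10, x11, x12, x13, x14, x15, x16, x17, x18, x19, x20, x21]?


Koszul resolution: beta_i(k)=C(n,i), n=21
sum_even C(21,i) = 2^(n-1) = 2^20 = 1048576


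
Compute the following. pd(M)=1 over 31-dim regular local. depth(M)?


pd+depth=depth(R)=31
depth=31-1=30


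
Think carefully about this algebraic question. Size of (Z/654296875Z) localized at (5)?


5-primary part: 654296875=5^10*67
Size=5^10=9765625


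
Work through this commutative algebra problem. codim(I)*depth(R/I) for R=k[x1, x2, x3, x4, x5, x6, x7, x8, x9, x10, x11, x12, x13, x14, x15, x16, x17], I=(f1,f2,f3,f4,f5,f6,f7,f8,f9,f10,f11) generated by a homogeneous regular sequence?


codim=11, depth=dim(R/I)=17-11=6
Product=11*6=66


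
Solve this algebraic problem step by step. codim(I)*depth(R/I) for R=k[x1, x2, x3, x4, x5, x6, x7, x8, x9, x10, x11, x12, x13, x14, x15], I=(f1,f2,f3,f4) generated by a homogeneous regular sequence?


codim=4, depth=dim(R/I)=15-4=11
Product=4*11=44


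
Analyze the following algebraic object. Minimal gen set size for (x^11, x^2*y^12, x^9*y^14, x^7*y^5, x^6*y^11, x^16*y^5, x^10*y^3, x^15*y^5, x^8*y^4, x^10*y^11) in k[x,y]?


Remove redundant (divisible by others).
x^9*y^14 redundant.
x^10*y^11 redundant.
x^15*y^5 redundant.
x^16*y^5 redundant.
Min: x^11, x^10*y^3, x^8*y^4, x^7*y^5, x^6*y^11, x^2*y^12
Count=6


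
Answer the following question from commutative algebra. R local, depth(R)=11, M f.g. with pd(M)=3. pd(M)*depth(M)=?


pd+depth=11
depth=11-3=8
pd*depth=3*8=24


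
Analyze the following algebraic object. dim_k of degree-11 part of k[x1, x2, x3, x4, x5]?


C(d+n-1,n-1)=C(15,4)=1365


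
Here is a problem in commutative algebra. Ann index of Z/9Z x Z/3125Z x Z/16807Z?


Exponent = lcm of the cyclic orders; pairwise coprime => product.
3^2*5^5*7^5=9*3125*16807=472696875


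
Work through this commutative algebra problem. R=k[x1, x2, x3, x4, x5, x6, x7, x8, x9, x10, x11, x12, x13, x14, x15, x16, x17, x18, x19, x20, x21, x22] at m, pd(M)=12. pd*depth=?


pd+depth=22
depth=22-12=10
pd*depth=12*10=120


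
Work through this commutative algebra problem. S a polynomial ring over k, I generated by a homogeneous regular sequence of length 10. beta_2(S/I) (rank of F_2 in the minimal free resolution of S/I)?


Regular sequence => Koszul complex is the minimal free resolution.
Syz_1 minimally generated by Koszul relations f_i*e_j - f_j*e_i (i<j): mu(Syz_1) = beta_2 = C(m,2) = m(m-1)/2
m=10
10*9/2 = 45


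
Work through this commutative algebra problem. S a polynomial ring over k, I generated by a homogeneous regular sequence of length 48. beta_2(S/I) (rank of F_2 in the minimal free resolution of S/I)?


Regular sequence => Koszul complex is the minimal free resolution.
Syz_1 minimally generated by Koszul relations f_i*e_j - f_j*e_i (i<j): mu(Syz_1) = beta_2 = C(m,2) = m(m-1)/2
m=48
48*47/2 = 1128


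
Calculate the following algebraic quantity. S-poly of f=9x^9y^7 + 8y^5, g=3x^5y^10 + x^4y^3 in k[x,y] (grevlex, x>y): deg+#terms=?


LT(f)=9x^9y^7, LT(g)=3x^5y^10
lcm(LM)=x^9y^10
S(f,g) (scaled by 27 to clear denominators) = 3y^3*f - 9x^4*g = -9x^8y^3 + 24y^8
2 terms, deg 11.
11+2=13


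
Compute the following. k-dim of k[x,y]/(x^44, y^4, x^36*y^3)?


k[x,y]/I, I = (x^44, y^4, x^36*y^3)
Rect: 44x4=176. Corner: (44-36)x(4-3)=8.
dim = 176-8 = 168


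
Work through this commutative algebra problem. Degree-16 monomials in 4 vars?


C(d+n-1,n-1)=C(19,3)=969


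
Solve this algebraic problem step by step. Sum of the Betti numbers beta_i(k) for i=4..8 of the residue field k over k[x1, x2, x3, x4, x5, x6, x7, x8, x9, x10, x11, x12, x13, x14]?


Koszul resolution: beta_i(k)=C(n,i), n=14
C(14,4)=1001, C(14,5)=2002, C(14,6)=3003, C(14,7)=3432, C(14,8)=3003
Sum=12441


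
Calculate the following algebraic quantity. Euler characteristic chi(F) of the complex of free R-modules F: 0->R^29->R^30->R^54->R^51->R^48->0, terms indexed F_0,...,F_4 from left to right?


chi = sum (-1)^i * rank:
(-1)^0*29=29
(-1)^1*30=-30
(-1)^2*54=54
(-1)^3*51=-51
(-1)^4*48=48
chi=50


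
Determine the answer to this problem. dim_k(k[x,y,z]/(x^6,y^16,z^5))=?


Basis: x^iy^jz^k, i<6,j<16,k<5
6*16*5=480


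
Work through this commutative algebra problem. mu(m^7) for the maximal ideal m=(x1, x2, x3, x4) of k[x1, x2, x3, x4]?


Graded Nakayama: mu(m^d) = dim_k (m^d/m^(d+1)) = #degree-7 monomials in 4 vars
C(n+d-1,d)=C(10,7)=120


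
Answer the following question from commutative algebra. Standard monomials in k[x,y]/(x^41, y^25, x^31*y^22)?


k[x,y]/I, I = (x^41, y^25, x^31*y^22)
Rect: 41x25=1025. Corner: (41-31)x(25-22)=30.
dim = 1025-30 = 995


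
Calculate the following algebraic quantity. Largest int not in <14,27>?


gcd(14,27)=1 => F=ab-a-b=14*27-14-27=378-41=337


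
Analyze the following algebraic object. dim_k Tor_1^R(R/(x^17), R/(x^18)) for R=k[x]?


Tor_1(R/I,R/J)=(I cap J)/IJ=(x^18)/(x^35)
dim=35-18=min(17,18)=17


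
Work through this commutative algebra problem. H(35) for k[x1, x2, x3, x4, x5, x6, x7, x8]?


C(d+n-1,n-1)=C(42,7)=26978328


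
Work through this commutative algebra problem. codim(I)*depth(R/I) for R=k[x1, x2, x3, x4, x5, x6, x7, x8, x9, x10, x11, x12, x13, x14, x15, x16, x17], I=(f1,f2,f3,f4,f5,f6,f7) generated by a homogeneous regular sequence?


codim=7, depth=dim(R/I)=17-7=10
Product=7*10=70


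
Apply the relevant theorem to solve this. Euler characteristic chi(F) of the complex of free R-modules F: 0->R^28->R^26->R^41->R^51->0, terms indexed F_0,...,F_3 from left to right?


chi = sum (-1)^i * rank:
(-1)^0*28=28
(-1)^1*26=-26
(-1)^2*41=41
(-1)^3*51=-51
chi=-8


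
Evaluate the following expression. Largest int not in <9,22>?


gcd(9,22)=1 => F=ab-a-b=9*22-9-22=198-31=167


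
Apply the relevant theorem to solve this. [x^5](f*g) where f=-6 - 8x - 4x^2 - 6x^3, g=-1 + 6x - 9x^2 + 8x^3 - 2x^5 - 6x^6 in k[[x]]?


[x^5] = sum a_i*b_j, i+j=5
  -6*-2=12
  -4*8=-32
  -6*-9=54
Sum=34


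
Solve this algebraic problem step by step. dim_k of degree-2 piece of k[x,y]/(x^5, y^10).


k[x,y], I = (x^5, y^10), d = 2
Need i < 5 and d-i < 10.
Range: 0 <= i <= 2.
H(2) = 3


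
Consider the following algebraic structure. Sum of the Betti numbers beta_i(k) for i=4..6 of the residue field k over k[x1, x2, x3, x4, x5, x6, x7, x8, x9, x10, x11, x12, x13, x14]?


Koszul resolution: beta_i(k)=C(n,i), n=14
C(14,4)=1001, C(14,5)=2002, C(14,6)=3003
Sum=6006


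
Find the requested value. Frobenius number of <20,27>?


gcd(20,27)=1 => F=ab-a-b=20*27-20-27=540-47=493


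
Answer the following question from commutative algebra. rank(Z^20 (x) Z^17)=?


rank(M(x)N) = rank(M)*rank(N)
20*17 = 340


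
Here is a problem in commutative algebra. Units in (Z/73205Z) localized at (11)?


Local ring = Z/14641Z.
phi(14641) = 11^3*(11-1) = 13310


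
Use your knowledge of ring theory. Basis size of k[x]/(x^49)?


Basis: 1,x,...,x^48
dim=49


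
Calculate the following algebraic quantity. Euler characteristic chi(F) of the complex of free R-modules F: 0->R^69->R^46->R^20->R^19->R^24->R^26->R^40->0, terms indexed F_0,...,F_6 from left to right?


chi = sum (-1)^i * rank:
(-1)^0*69=69
(-1)^1*46=-46
(-1)^2*20=20
(-1)^3*19=-19
(-1)^4*24=24
(-1)^5*26=-26
(-1)^6*40=40
chi=62


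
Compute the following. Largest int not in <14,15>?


gcd(14,15)=1 => F=ab-a-b=14*15-14-15=210-29=181


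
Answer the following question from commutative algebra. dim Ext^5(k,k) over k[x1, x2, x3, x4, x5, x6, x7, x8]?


C(n,i)=C(8,5)=56


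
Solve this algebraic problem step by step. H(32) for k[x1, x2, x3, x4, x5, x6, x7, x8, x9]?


C(d+n-1,n-1)=C(40,8)=76904685


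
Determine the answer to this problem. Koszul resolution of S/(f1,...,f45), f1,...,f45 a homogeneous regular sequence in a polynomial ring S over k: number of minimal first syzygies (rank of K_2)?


Regular sequence => Koszul complex is the minimal free resolution.
Syz_1 minimally generated by Koszul relations f_i*e_j - f_j*e_i (i<j): mu(Syz_1) = beta_2 = C(m,2) = m(m-1)/2
m=45
45*44/2 = 990


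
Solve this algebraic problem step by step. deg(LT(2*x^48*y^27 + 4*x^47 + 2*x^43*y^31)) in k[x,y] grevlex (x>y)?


LT: 2*x^48*y^27
deg_x=48, deg_y=27
Total=48+27=75


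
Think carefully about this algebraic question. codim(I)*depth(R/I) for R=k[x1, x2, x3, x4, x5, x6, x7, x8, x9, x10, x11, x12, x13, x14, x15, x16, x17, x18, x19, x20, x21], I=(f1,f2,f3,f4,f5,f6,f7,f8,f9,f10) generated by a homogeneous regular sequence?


codim=10, depth=dim(R/I)=21-10=11
Product=10*11=110


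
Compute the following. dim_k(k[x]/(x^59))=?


Basis: 1,x,...,x^58
dim=59


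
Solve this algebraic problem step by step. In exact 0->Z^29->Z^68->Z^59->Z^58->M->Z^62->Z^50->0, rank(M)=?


Alt sum=0:
(-1)^0*29 + (-1)^1*68 + (-1)^2*59 + (-1)^3*58 + (-1)^4*? + (-1)^5*62 + (-1)^6*50=0
rank(M)=50


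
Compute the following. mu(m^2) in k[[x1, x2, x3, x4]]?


C(n+d-1,d)=C(5,2)=10


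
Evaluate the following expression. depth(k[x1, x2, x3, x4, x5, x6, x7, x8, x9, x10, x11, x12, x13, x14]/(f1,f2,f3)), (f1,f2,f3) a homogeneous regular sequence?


depth(R)=14
depth(R/I)=14-3=11


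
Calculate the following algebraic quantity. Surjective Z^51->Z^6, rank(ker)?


rank(ker) = 51-6 = 45


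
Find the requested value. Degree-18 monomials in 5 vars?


C(d+n-1,n-1)=C(22,4)=7315


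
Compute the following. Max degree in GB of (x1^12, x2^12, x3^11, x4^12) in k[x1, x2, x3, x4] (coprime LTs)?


Pure powers, coprime LTs => already GB.
Degrees: 12, 12, 11, 12
Max=12


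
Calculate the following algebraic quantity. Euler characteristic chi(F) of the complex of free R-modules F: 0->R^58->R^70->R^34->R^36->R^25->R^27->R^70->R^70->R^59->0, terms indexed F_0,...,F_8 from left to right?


chi = sum (-1)^i * rank:
(-1)^0*58=58
(-1)^1*70=-70
(-1)^2*34=34
(-1)^3*36=-36
(-1)^4*25=25
(-1)^5*27=-27
(-1)^6*70=70
(-1)^7*70=-70
(-1)^8*59=59
chi=43


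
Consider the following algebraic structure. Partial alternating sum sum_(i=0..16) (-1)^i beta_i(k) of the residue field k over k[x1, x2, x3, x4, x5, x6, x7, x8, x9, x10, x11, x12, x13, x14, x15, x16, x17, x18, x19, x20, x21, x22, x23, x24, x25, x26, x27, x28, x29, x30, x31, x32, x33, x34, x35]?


Koszul resolution: beta_i(k)=C(n,i), n=35
sum_(i=0..p) (-1)^i C(n,i) = (-1)^p C(n-1,p)
(-1)^16*C(34,16) = (-1)^16*2203961430 = 2203961430


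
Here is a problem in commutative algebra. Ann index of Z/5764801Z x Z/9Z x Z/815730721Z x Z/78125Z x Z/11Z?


Exponent = lcm of the cyclic orders; pairwise coprime => product.
7^8*3^2*13^8*5^7*11^1=5764801*9*815730721*78125*11=36371093932734420234375


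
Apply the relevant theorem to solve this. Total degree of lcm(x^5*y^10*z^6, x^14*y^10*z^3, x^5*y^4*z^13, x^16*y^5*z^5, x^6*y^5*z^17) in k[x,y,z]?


lcm = componentwise max:
x: max(5,14,5,16,6)=16
y: max(10,10,4,5,5)=10
z: max(6,3,13,5,17)=17
Total=16+10+17=43


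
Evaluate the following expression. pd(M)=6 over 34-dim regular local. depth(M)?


pd+depth=depth(R)=34
depth=34-6=28


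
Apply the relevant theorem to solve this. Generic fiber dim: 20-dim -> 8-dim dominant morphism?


dim(fiber)=dim(X)-dim(Y)=20-8=12


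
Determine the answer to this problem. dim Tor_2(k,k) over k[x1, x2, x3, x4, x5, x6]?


Koszul: C(n,i)=C(6,2)=15


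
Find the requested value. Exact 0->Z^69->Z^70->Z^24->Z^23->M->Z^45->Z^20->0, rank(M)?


Alt sum=0:
(-1)^0*69 + (-1)^1*70 + (-1)^2*24 + (-1)^3*23 + (-1)^4*? + (-1)^5*45 + (-1)^6*20=0
rank(M)=25


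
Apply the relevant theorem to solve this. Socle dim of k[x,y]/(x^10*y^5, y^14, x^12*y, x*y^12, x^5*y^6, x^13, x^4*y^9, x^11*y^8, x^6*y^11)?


Socle = ann(m) = span of standard monomials u with x*u, y*u in I (staircase corners).
Redundant generators: x^6*y^11, x^11*y^8
Minimal generators: x^13, x^12*y, x^10*y^5, x^5*y^6, x^4*y^9, x*y^12, y^14
Corners: y^13, x^3y^11, x^4y^8, x^9y^5, x^11y^4, x^12
Socle dim=6


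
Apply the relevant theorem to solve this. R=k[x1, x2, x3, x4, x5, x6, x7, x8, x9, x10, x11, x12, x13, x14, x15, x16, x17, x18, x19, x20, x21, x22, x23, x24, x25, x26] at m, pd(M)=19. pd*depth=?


pd+depth=26
depth=26-19=7
pd*depth=19*7=133


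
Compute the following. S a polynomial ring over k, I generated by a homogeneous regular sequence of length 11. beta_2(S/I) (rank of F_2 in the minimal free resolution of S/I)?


Regular sequence => Koszul complex is the minimal free resolution.
Syz_1 minimally generated by Koszul relations f_i*e_j - f_j*e_i (i<j): mu(Syz_1) = beta_2 = C(m,2) = m(m-1)/2
m=11
11*10/2 = 55


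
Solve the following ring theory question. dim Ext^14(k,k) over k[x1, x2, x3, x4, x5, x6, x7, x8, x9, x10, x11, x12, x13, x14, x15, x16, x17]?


C(n,i)=C(17,14)=680


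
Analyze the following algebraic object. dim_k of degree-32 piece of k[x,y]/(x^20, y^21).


k[x,y], I = (x^20, y^21), d = 32
Need i < 20 and d-i < 21.
Range: 12 <= i <= 19.
H(32) = 8


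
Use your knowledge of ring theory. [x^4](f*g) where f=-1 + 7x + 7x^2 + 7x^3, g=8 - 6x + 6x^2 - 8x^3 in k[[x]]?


[x^4] = sum a_i*b_j, i+j=4
  7*-8=-56
  7*6=42
  7*-6=-42
Sum=-56


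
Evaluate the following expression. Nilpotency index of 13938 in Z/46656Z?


13938^k mod 46656:
k=1: 13938
k=2: 38916
k=3: 35208
k=4: 1296
k=5: 7776
k=6: 0
First zero at k = 6


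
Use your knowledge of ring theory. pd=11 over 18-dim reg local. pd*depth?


pd+depth=18
depth=18-11=7
pd*depth=11*7=77


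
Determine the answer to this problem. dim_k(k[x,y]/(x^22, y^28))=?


Basis: x^i*y^j, i<22, j<28
22*28=616


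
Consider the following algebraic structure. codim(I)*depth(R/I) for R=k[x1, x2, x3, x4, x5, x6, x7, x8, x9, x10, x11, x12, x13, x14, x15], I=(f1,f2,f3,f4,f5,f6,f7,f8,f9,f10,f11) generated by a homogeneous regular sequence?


codim=11, depth=dim(R/I)=15-11=4
Product=11*4=44


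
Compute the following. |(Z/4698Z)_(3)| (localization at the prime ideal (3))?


3-primary part: 4698=3^4*58
Size=3^4=81


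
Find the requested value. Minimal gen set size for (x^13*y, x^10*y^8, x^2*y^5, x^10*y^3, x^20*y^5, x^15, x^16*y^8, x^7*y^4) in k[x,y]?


Remove redundant (divisible by others).
x^20*y^5 redundant.
x^10*y^8 redundant.
x^16*y^8 redundant.
Min: x^15, x^13*y, x^10*y^3, x^7*y^4, x^2*y^5
Count=5


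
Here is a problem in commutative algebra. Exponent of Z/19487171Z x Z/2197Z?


Exponent = lcm of the cyclic orders; pairwise coprime => product.
11^7*13^3=19487171*2197=42813314687


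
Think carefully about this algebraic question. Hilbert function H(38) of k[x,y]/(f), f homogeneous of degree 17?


H(t)=d for t>=d-1.
d=17, t=38
H(38)=17


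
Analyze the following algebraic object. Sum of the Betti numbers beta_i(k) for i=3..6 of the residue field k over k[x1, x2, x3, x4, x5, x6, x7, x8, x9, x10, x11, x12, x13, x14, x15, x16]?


Koszul resolution: beta_i(k)=C(n,i), n=16
C(16,3)=560, C(16,4)=1820, C(16,5)=4368, C(16,6)=8008
Sum=14756


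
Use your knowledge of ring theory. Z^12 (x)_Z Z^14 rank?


rank(M(x)N) = rank(M)*rank(N)
12*14 = 168


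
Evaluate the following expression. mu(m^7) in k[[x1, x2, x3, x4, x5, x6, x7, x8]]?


C(n+d-1,d)=C(14,7)=3432


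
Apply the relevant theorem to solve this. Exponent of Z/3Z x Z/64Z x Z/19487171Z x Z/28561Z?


Exponent = lcm of the cyclic orders; pairwise coprime => product.
3^1*2^6*11^7*13^4=3*64*19487171*28561=106862033458752


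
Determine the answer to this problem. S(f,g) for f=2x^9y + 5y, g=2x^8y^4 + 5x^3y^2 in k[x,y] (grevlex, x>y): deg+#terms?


LT(f)=2x^9y, LT(g)=2x^8y^4
lcm(LM)=x^9y^4
S(f,g) (scaled by 4 to clear denominators) = 2y^3*f - 2x*g = -10x^4y^2 + 10y^4
2 terms, deg 6.
6+2=8


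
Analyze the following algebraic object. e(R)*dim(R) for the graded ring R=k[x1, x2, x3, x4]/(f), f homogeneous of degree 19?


e(R)=deg(f)=19, dim(R)=4-1=3
e*dim=19*3=57


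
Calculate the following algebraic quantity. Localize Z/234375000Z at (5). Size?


5-primary part: 234375000=5^10*24
Size=5^10=9765625


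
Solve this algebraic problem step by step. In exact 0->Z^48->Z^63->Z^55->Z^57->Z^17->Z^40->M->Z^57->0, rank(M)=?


Alt sum=0:
(-1)^0*48 + (-1)^1*63 + (-1)^2*55 + (-1)^3*57 + (-1)^4*17 + (-1)^5*40 + (-1)^6*? + (-1)^7*57=0
rank(M)=97


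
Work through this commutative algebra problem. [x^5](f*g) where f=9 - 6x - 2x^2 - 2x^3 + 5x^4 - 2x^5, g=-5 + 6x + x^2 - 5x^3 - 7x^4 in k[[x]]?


[x^5] = sum a_i*b_j, i+j=5
  -6*-7=42
  -2*-5=10
  -2*1=-2
  5*6=30
  -2*-5=10
Sum=90


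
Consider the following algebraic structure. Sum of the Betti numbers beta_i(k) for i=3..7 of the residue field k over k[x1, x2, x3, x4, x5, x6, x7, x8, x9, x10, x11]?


Koszul resolution: beta_i(k)=C(n,i), n=11
C(11,3)=165, C(11,4)=330, C(11,5)=462, C(11,6)=462, C(11,7)=330
Sum=1749


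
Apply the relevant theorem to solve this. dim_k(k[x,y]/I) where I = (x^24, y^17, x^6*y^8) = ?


k[x,y]/I, I = (x^24, y^17, x^6*y^8)
Rect: 24x17=408. Corner: (24-6)x(17-8)=162.
dim = 408-162 = 246


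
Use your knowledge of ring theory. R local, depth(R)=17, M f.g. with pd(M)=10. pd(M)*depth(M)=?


pd+depth=17
depth=17-10=7
pd*depth=10*7=70


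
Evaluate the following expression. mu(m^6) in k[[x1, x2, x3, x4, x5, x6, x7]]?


C(n+d-1,d)=C(12,6)=924


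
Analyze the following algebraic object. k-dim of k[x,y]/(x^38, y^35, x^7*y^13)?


k[x,y]/I, I = (x^38, y^35, x^7*y^13)
Rect: 38x35=1330. Corner: (38-7)x(35-13)=682.
dim = 1330-682 = 648


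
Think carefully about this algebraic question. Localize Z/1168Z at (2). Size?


2-primary part: 1168=2^4*73
Size=2^4=16


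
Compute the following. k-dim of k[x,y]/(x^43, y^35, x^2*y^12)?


k[x,y]/I, I = (x^43, y^35, x^2*y^12)
Rect: 43x35=1505. Corner: (43-2)x(35-12)=943.
dim = 1505-943 = 562


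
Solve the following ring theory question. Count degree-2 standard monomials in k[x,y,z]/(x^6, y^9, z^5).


Need i<6, j<9, k<5 with i+j+k=2.
For each i, j ranges over max(0,2-i-4)..min(8,2-i):
  i=0: j in [0,2] -> 3
  i=1: j in [0,1] -> 2
  i=2: j in [0,0] -> 1
H(2) = 3+2+1 = 6


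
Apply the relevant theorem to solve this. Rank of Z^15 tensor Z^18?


rank(M(x)N) = rank(M)*rank(N)
15*18 = 270


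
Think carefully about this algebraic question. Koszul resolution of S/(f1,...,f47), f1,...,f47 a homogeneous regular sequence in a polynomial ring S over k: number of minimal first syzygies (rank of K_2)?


Regular sequence => Koszul complex is the minimal free resolution.
Syz_1 minimally generated by Koszul relations f_i*e_j - f_j*e_i (i<j): mu(Syz_1) = beta_2 = C(m,2) = m(m-1)/2
m=47
47*46/2 = 1081


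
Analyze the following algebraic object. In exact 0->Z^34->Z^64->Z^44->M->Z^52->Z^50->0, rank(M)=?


Alt sum=0:
(-1)^0*34 + (-1)^1*64 + (-1)^2*44 + (-1)^3*? + (-1)^4*52 + (-1)^5*50=0
rank(M)=16


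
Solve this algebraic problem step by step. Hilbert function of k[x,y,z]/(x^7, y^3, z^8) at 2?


Need i<7, j<3, k<8 with i+j+k=2.
For each i, j ranges over max(0,2-i-7)..min(2,2-i):
  i=0: j in [0,2] -> 3
  i=1: j in [0,1] -> 2
  i=2: j in [0,0] -> 1
H(2) = 3+2+1 = 6


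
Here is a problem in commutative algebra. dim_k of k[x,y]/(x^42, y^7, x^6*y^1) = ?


k[x,y]/I, I = (x^42, y^7, x^6*y^1)
Rect: 42x7=294. Corner: (42-6)x(7-1)=216.
dim = 294-216 = 78


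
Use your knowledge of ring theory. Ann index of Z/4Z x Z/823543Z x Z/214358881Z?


Exponent = lcm of the cyclic orders; pairwise coprime => product.
2^2*7^7*11^8=4*823543*214358881=706135023741532


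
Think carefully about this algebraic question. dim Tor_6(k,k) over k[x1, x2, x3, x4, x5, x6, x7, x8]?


Koszul: C(n,i)=C(8,6)=28


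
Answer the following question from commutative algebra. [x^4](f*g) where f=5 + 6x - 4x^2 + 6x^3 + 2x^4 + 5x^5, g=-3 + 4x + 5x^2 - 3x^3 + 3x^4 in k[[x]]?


[x^4] = sum a_i*b_j, i+j=4
  5*3=15
  6*-3=-18
  -4*5=-20
  6*4=24
  2*-3=-6
Sum=-5


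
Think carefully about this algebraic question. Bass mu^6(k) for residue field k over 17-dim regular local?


C(n,i)=C(17,6)=12376


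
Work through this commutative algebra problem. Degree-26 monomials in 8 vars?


C(d+n-1,n-1)=C(33,7)=4272048


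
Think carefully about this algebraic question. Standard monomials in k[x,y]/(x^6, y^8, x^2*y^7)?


k[x,y]/I, I = (x^6, y^8, x^2*y^7)
Rect: 6x8=48. Corner: (6-2)x(8-7)=4.
dim = 48-4 = 44


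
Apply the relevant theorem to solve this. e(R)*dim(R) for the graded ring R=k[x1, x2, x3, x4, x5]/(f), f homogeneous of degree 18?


e(R)=deg(f)=18, dim(R)=5-1=4
e*dim=18*4=72


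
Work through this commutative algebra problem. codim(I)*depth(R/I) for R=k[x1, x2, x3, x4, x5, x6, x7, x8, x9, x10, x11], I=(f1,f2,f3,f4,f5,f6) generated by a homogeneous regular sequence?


codim=6, depth=dim(R/I)=11-6=5
Product=6*5=30


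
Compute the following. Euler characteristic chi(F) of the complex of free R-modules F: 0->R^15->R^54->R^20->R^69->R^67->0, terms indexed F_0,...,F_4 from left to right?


chi = sum (-1)^i * rank:
(-1)^0*15=15
(-1)^1*54=-54
(-1)^2*20=20
(-1)^3*69=-69
(-1)^4*67=67
chi=-21


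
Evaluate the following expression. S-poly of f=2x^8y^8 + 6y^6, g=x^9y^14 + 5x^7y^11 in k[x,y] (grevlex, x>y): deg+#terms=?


LT(f)=2x^8y^8, LT(g)=x^9y^14
lcm(LM)=x^9y^14
S(f,g) (scaled by 2 to clear denominators) = xy^6*f - 2*g = -10x^7y^11 + 6xy^12
2 terms, deg 18.
18+2=20


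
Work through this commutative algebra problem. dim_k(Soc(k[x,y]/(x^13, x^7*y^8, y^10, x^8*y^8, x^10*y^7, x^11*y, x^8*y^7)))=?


Socle = ann(m) = span of standard monomials u with x*u, y*u in I (staircase corners).
Redundant generators: x^10*y^7, x^8*y^8
Minimal generators: x^13, x^11*y, x^8*y^7, x^7*y^8, y^10
Corners: x^6y^9, x^7y^7, x^10y^6, x^12
Socle dim=4


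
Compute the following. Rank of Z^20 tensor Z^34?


rank(M(x)N) = rank(M)*rank(N)
20*34 = 680


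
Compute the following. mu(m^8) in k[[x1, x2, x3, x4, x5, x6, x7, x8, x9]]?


C(n+d-1,d)=C(16,8)=12870


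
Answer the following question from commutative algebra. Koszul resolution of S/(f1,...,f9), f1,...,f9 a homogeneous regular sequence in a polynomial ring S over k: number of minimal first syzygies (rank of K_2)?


Regular sequence => Koszul complex is the minimal free resolution.
Syz_1 minimally generated by Koszul relations f_i*e_j - f_j*e_i (i<j): mu(Syz_1) = beta_2 = C(m,2) = m(m-1)/2
m=9
9*8/2 = 36


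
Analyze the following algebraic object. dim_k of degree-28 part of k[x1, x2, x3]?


C(d+n-1,n-1)=C(30,2)=435


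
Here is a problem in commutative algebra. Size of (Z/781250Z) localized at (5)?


5-primary part: 781250=5^8*2
Size=5^8=390625


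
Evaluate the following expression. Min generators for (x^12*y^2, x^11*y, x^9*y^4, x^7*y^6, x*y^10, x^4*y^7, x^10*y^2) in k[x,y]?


Remove redundant (divisible by others).
x^12*y^2 redundant.
Min: x^11*y, x^10*y^2, x^9*y^4, x^7*y^6, x^4*y^7, x*y^10
Count=6


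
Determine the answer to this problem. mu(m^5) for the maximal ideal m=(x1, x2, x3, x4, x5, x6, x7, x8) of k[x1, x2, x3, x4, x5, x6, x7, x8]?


Graded Nakayama: mu(m^d) = dim_k (m^d/m^(d+1)) = #degree-5 monomials in 8 vars
C(n+d-1,d)=C(12,5)=792


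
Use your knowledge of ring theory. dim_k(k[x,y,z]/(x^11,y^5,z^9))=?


Basis: x^iy^jz^k, i<11,j<5,k<9
11*5*9=495


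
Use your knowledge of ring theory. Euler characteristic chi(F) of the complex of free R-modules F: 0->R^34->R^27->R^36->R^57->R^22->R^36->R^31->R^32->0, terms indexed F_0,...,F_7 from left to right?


chi = sum (-1)^i * rank:
(-1)^0*34=34
(-1)^1*27=-27
(-1)^2*36=36
(-1)^3*57=-57
(-1)^4*22=22
(-1)^5*36=-36
(-1)^6*31=31
(-1)^7*32=-32
chi=-29


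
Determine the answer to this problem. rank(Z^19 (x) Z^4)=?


rank(M(x)N) = rank(M)*rank(N)
19*4 = 76


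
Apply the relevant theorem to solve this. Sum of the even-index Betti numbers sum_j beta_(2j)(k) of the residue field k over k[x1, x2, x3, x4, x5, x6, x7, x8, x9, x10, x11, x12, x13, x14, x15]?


Koszul resolution: beta_i(k)=C(n,i), n=15
sum_even C(15,i) = 2^(n-1) = 2^14 = 16384


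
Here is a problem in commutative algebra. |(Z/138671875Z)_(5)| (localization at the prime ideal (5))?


5-primary part: 138671875=5^9*71
Size=5^9=1953125


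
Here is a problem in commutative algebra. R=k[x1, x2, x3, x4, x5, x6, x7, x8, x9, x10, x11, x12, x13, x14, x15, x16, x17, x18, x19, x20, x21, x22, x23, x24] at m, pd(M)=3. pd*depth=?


pd+depth=24
depth=24-3=21
pd*depth=3*21=63


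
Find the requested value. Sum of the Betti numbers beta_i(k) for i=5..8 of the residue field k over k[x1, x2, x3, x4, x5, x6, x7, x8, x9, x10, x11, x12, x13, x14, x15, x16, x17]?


Koszul resolution: beta_i(k)=C(n,i), n=17
C(17,5)=6188, C(17,6)=12376, C(17,7)=19448, C(17,8)=24310
Sum=62322


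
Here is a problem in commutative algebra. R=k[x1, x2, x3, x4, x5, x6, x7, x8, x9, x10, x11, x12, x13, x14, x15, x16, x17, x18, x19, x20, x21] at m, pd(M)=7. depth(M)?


pd+depth=depth(R)=21
depth=21-7=14


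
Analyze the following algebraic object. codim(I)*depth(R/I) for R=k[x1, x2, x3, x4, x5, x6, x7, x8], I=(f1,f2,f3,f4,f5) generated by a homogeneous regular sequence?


codim=5, depth=dim(R/I)=8-5=3
Product=5*3=15


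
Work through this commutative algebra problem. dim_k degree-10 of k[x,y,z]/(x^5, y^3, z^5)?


Need i<5, j<3, k<5 with i+j+k=10.
For each i, j ranges over max(0,10-i-4)..min(2,10-i):
  i=0: j in [6,2] -> 0
  i=1: j in [5,2] -> 0
  i=2: j in [4,2] -> 0
  i=3: j in [3,2] -> 0
  i=4: j in [2,2] -> 1
H(10) = 0+0+0+0+1 = 1


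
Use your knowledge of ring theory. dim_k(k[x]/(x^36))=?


Basis: 1,x,...,x^35
dim=36


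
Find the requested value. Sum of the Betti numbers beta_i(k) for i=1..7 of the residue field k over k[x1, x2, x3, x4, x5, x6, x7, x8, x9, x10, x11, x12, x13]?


Koszul resolution: beta_i(k)=C(n,i), n=13
C(13,1)=13, C(13,2)=78, C(13,3)=286, C(13,4)=715, C(13,5)=1287, C(13,6)=1716, C(13,7)=1716
Sum=5811


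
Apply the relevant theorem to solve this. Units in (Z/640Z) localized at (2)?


Local ring = Z/128Z.
phi(128) = 2^6*(2-1) = 64


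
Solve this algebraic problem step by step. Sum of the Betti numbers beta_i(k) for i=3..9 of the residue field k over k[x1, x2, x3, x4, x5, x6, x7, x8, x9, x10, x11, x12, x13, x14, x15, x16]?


Koszul resolution: beta_i(k)=C(n,i), n=16
C(16,3)=560, C(16,4)=1820, C(16,5)=4368, C(16,6)=8008, C(16,7)=11440, C(16,8)=12870, C(16,9)=11440
Sum=50506


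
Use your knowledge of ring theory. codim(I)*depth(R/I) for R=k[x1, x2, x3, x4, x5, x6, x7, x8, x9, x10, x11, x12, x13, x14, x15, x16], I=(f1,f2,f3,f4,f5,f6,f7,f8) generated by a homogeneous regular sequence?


codim=8, depth=dim(R/I)=16-8=8
Product=8*8=64


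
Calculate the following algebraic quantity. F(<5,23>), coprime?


gcd(5,23)=1 => F=ab-a-b=5*23-5-23=115-28=87


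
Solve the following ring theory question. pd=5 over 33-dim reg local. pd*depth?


pd+depth=33
depth=33-5=28
pd*depth=5*28=140


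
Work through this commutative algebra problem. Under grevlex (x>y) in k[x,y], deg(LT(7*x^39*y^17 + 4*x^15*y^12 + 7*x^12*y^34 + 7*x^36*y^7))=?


LT: 7*x^39*y^17
deg_x=39, deg_y=17
Total=39+17=56


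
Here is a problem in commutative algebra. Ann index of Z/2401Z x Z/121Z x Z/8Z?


Exponent = lcm of the cyclic orders; pairwise coprime => product.
7^4*11^2*2^3=2401*121*8=2324168


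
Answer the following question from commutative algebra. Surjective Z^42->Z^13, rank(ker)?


rank(ker) = 42-13 = 29


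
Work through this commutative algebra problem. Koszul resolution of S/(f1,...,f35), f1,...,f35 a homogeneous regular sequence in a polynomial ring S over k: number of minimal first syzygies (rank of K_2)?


Regular sequence => Koszul complex is the minimal free resolution.
Syz_1 minimally generated by Koszul relations f_i*e_j - f_j*e_i (i<j): mu(Syz_1) = beta_2 = C(m,2) = m(m-1)/2
m=35
35*34/2 = 595


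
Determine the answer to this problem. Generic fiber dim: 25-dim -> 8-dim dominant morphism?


dim(fiber)=dim(X)-dim(Y)=25-8=17


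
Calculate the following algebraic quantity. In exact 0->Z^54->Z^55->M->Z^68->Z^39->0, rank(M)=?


Alt sum=0:
(-1)^0*54 + (-1)^1*55 + (-1)^2*? + (-1)^3*68 + (-1)^4*39=0
rank(M)=30


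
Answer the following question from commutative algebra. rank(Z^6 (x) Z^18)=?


rank(M(x)N) = rank(M)*rank(N)
6*18 = 108


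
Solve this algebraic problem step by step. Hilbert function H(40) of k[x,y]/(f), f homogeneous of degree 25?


H(t)=d for t>=d-1.
d=25, t=40
H(40)=25


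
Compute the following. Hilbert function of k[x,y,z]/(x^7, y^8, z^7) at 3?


Need i<7, j<8, k<7 with i+j+k=3.
For each i, j ranges over max(0,3-i-6)..min(7,3-i):
  i=0: j in [0,3] -> 4
  i=1: j in [0,2] -> 3
  i=2: j in [0,1] -> 2
  i=3: j in [0,0] -> 1
H(3) = 4+3+2+1 = 10


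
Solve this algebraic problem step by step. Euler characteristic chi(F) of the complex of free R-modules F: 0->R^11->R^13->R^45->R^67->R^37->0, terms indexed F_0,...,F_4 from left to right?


chi = sum (-1)^i * rank:
(-1)^0*11=11
(-1)^1*13=-13
(-1)^2*45=45
(-1)^3*67=-67
(-1)^4*37=37
chi=13


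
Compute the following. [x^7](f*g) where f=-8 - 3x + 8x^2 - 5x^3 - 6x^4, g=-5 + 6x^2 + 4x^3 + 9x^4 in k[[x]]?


[x^7] = sum a_i*b_j, i+j=7
  -5*9=-45
  -6*4=-24
Sum=-69


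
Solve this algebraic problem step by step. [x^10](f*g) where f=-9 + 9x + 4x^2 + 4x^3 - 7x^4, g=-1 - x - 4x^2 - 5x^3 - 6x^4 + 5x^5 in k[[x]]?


[x^10] = sum a_i*b_j, i+j=10
Sum=0


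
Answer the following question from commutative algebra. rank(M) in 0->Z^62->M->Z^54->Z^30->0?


Alt sum=0:
(-1)^0*62 + (-1)^1*? + (-1)^2*54 + (-1)^3*30=0
rank(M)=86


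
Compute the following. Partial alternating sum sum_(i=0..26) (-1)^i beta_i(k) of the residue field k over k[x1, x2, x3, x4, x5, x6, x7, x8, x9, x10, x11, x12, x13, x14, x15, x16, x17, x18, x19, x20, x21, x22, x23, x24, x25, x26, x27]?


Koszul resolution: beta_i(k)=C(n,i), n=27
sum_(i=0..p) (-1)^i C(n,i) = (-1)^p C(n-1,p)
(-1)^26*C(26,26) = (-1)^26*1 = 1


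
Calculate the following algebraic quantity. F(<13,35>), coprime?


gcd(13,35)=1 => F=ab-a-b=13*35-13-35=455-48=407


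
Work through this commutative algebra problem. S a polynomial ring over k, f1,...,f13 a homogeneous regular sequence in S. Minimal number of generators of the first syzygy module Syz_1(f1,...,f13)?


Regular sequence => Koszul complex is the minimal free resolution.
Syz_1 minimally generated by Koszul relations f_i*e_j - f_j*e_i (i<j): mu(Syz_1) = beta_2 = C(m,2) = m(m-1)/2
m=13
13*12/2 = 78


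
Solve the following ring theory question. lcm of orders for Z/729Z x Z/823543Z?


Exponent = lcm of the cyclic orders; pairwise coprime => product.
3^6*7^7=729*823543=600362847


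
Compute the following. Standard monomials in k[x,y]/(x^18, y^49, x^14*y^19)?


k[x,y]/I, I = (x^18, y^49, x^14*y^19)
Rect: 18x49=882. Corner: (18-14)x(49-19)=120.
dim = 882-120 = 762


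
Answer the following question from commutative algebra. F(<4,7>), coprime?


gcd(4,7)=1 => F=ab-a-b=4*7-4-7=28-11=17


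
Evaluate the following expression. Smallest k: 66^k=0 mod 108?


66^k mod 108:
k=1: 66
k=2: 36
k=3: 0
First zero at k = 3


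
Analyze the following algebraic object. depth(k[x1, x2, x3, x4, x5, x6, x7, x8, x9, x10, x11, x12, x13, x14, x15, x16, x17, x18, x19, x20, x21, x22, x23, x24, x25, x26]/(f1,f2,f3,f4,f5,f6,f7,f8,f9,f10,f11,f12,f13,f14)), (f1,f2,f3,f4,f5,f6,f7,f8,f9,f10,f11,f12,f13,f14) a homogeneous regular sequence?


depth(R)=26
depth(R/I)=26-14=12


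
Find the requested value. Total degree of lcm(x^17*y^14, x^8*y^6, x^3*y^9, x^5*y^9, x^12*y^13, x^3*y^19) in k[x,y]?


lcm = componentwise max:
x: max(17,8,3,5,12,3)=17
y: max(14,6,9,9,13,19)=19
Total=17+19=36


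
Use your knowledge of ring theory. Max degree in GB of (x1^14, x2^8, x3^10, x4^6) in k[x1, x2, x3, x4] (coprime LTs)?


Pure powers, coprime LTs => already GB.
Degrees: 14, 8, 10, 6
Max=14


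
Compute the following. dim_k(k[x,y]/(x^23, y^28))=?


Basis: x^i*y^j, i<23, j<28
23*28=644


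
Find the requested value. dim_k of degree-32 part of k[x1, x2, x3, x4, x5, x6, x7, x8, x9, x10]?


C(d+n-1,n-1)=C(41,9)=350343565


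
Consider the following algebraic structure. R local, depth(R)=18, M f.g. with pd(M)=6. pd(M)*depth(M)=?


pd+depth=18
depth=18-6=12
pd*depth=6*12=72


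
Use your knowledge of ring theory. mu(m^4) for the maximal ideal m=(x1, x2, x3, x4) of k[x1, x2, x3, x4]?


Graded Nakayama: mu(m^d) = dim_k (m^d/m^(d+1)) = #degree-4 monomials in 4 vars
C(n+d-1,d)=C(7,4)=35


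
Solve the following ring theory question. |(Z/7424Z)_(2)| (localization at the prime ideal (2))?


2-primary part: 7424=2^8*29
Size=2^8=256


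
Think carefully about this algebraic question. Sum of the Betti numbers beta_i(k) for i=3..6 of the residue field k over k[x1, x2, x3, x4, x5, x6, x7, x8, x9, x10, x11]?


Koszul resolution: beta_i(k)=C(n,i), n=11
C(11,3)=165, C(11,4)=330, C(11,5)=462, C(11,6)=462
Sum=1419


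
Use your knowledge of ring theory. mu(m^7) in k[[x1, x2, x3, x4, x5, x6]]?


C(n+d-1,d)=C(12,7)=792


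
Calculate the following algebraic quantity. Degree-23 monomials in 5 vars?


C(d+n-1,n-1)=C(27,4)=17550


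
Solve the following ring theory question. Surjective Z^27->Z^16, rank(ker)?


rank(ker) = 27-16 = 11


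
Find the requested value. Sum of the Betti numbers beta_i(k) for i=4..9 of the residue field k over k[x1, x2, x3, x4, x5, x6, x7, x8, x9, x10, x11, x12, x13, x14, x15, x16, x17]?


Koszul resolution: beta_i(k)=C(n,i), n=17
C(17,4)=2380, C(17,5)=6188, C(17,6)=12376, C(17,7)=19448, C(17,8)=24310, C(17,9)=24310
Sum=89012


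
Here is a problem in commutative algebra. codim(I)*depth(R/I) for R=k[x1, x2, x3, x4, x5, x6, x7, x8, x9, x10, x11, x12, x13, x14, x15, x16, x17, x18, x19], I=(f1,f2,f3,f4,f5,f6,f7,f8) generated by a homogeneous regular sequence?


codim=8, depth=dim(R/I)=19-8=11
Product=8*11=88


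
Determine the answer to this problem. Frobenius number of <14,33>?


gcd(14,33)=1 => F=ab-a-b=14*33-14-33=462-47=415


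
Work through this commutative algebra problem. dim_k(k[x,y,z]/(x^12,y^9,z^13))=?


Basis: x^iy^jz^k, i<12,j<9,k<13
12*9*13=1404


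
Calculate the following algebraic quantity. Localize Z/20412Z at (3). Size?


3-primary part: 20412=3^6*28
Size=3^6=729


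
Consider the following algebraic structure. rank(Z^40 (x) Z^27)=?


rank(M(x)N) = rank(M)*rank(N)
40*27 = 1080


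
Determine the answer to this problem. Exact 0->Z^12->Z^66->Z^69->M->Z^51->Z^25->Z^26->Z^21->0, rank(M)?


Alt sum=0:
(-1)^0*12 + (-1)^1*66 + (-1)^2*69 + (-1)^3*? + (-1)^4*51 + (-1)^5*25 + (-1)^6*26 + (-1)^7*21=0
rank(M)=46


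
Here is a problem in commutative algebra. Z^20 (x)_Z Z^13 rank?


rank(M(x)N) = rank(M)*rank(N)
20*13 = 260


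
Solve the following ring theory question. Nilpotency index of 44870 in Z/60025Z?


44870^k mod 60025:
k=1: 44870
k=2: 18375
k=3: 42875
k=4: 0
First zero at k = 4


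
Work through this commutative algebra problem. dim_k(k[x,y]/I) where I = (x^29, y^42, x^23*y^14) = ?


k[x,y]/I, I = (x^29, y^42, x^23*y^14)
Rect: 29x42=1218. Corner: (29-23)x(42-14)=168.
dim = 1218-168 = 1050


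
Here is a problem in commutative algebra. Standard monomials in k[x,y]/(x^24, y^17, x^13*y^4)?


k[x,y]/I, I = (x^24, y^17, x^13*y^4)
Rect: 24x17=408. Corner: (24-13)x(17-4)=143.
dim = 408-143 = 265


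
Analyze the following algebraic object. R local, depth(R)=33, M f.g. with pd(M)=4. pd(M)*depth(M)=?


pd+depth=33
depth=33-4=29
pd*depth=4*29=116


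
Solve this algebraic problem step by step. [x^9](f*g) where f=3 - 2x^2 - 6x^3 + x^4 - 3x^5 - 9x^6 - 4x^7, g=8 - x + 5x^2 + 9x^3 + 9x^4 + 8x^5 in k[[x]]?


[x^9] = sum a_i*b_j, i+j=9
  1*8=8
  -3*9=-27
  -9*9=-81
  -4*5=-20
Sum=-120


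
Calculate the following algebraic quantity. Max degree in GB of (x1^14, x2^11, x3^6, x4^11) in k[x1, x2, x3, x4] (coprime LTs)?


Pure powers, coprime LTs => already GB.
Degrees: 14, 11, 6, 11
Max=14


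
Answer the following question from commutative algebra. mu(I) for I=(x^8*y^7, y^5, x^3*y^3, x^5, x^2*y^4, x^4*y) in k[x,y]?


Remove redundant (divisible by others).
x^8*y^7 redundant.
Min: x^5, x^4*y, x^3*y^3, x^2*y^4, y^5
Count=5


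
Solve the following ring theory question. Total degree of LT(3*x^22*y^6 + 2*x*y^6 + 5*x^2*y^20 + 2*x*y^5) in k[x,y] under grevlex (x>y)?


LT: 3*x^22*y^6
deg_x=22, deg_y=6
Total=22+6=28


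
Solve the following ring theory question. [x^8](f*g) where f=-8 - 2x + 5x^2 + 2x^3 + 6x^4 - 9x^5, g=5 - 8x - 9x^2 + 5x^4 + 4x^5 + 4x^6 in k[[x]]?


[x^8] = sum a_i*b_j, i+j=8
  5*4=20
  2*4=8
  6*5=30
Sum=58


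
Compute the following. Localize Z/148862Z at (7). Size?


7-primary part: 148862=7^4*62
Size=7^4=2401


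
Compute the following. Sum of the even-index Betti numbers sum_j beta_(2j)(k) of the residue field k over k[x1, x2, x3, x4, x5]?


Koszul resolution: beta_i(k)=C(n,i), n=5
sum_even C(5,i) = 2^(n-1) = 2^4 = 16


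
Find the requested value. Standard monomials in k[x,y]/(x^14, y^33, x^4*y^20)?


k[x,y]/I, I = (x^14, y^33, x^4*y^20)
Rect: 14x33=462. Corner: (14-4)x(33-20)=130.
dim = 462-130 = 332


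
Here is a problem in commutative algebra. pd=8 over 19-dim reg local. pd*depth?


pd+depth=19
depth=19-8=11
pd*depth=8*11=88


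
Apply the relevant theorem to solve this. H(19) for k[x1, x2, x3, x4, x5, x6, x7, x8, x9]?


C(d+n-1,n-1)=C(27,8)=2220075


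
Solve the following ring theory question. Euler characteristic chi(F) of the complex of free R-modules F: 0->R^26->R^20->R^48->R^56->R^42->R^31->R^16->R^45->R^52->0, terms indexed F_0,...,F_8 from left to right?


chi = sum (-1)^i * rank:
(-1)^0*26=26
(-1)^1*20=-20
(-1)^2*48=48
(-1)^3*56=-56
(-1)^4*42=42
(-1)^5*31=-31
(-1)^6*16=16
(-1)^7*45=-45
(-1)^8*52=52
chi=32


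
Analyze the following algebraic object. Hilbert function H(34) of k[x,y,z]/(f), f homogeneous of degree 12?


C(36,2)-C(24,2)=630-276=354


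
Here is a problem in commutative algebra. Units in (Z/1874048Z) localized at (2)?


Local ring = Z/128Z.
phi(128) = 2^6*(2-1) = 64


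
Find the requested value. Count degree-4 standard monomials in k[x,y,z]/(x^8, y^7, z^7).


Need i<8, j<7, k<7 with i+j+k=4.
For each i, j ranges over max(0,4-i-6)..min(6,4-i):
  i=0: j in [0,4] -> 5
  i=1: j in [0,3] -> 4
  i=2: j in [0,2] -> 3
  i=3: j in [0,1] -> 2
  i=4: j in [0,0] -> 1
H(4) = 5+4+3+2+1 = 15


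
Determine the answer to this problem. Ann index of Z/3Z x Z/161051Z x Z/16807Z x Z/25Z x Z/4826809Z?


Exponent = lcm of the cyclic orders; pairwise coprime => product.
3^1*11^5*7^5*5^2*13^6=3*161051*16807*25*4826809=979884759754875975


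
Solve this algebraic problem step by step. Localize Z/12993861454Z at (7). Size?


7-primary part: 12993861454=7^10*46
Size=7^10=282475249


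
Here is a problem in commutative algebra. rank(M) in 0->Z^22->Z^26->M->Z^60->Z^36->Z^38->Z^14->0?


Alt sum=0:
(-1)^0*22 + (-1)^1*26 + (-1)^2*? + (-1)^3*60 + (-1)^4*36 + (-1)^5*38 + (-1)^6*14=0
rank(M)=52


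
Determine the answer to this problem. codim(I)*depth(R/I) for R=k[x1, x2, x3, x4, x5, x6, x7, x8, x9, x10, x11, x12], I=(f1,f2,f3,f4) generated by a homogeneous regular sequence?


codim=4, depth=dim(R/I)=12-4=8
Product=4*8=32


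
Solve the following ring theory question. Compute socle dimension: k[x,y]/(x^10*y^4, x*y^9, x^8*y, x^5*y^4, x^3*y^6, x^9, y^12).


Socle = ann(m) = span of standard monomials u with x*u, y*u in I (staircase corners).
Redundant generators: x^10*y^4
Minimal generators: x^9, x^8*y, x^5*y^4, x^3*y^6, x*y^9, y^12
Corners: y^11, x^2y^8, x^4y^5, x^7y^3, x^8
Socle dim=5
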